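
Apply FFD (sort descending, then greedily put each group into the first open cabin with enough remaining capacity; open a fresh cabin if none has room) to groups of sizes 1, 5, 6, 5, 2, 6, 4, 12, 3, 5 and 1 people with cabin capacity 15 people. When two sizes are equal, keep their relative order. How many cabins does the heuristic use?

4

Sorted descending: 12, 6, 6, 5, 5, 5, 4, 3, 2, 1, 1.
  12 → cabin 1 (new)  [load 12/15]
  6 → cabin 2 (new)  [load 6/15]
  6 → cabin 2  [load 12/15]
  5 → cabin 3 (new)  [load 5/15]
  5 → cabin 3  [load 10/15]
  5 → cabin 3  [load 15/15]
  4 → cabin 4 (new)  [load 4/15]
  3 → cabin 1  [load 15/15]
  2 → cabin 2  [load 14/15]
  1 → cabin 2  [load 15/15]
  1 → cabin 4  [load 5/15]
4 cabins opened.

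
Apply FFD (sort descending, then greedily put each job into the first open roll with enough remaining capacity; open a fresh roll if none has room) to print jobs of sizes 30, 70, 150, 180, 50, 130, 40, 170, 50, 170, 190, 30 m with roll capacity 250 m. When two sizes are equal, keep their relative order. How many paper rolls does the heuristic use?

Sorted descending: 190, 180, 170, 170, 150, 130, 70, 50, 50, 40, 30, 30.
  190 → roll 1 (new)  [load 190/250]
  180 → roll 2 (new)  [load 180/250]
  170 → roll 3 (new)  [load 170/250]
  170 → roll 4 (new)  [load 170/250]
  150 → roll 5 (new)  [load 150/250]
  130 → roll 6 (new)  [load 130/250]
  70 → roll 2  [load 250/250]
  50 → roll 1  [load 240/250]
  50 → roll 3  [load 220/250]
  40 → roll 4  [load 210/250]
  30 → roll 3  [load 250/250]
  30 → roll 4  [load 240/250]
6 paper rolls opened.

6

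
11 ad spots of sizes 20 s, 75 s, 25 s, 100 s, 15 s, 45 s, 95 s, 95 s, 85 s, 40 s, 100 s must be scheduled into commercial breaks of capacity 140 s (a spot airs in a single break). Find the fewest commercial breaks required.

Total = 100 + 100 + 95 + 95 + 85 + 75 + 45 + 40 + 25 + 20 + 15 = 695 s.
Lower bound: ⌈695/140⌉ = 5 commercial breaks.
Also, 6 ad spots each exceed 70 s, and no two of those can share a break, so at least 6 commercial breaks are needed.
A packing using 6 commercial breaks:
  break 1: 100 + 40 = 140
  break 2: 100 + 25 + 15 = 140
  break 3: 95 + 45 = 140
  break 4: 95 + 20 = 115
  break 5: 85 = 85
  break 6: 75 = 75
This matches the lower bound, so 6 is optimal.

6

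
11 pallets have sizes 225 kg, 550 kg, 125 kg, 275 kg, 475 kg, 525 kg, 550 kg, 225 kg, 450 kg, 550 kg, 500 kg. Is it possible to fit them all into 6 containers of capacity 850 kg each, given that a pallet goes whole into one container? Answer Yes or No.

No

Total = 4450 kg; ⌈4450/850⌉ = 6.
7 pallets each exceed half the capacity and cannot share a container, forcing at least 7 containers.
At least 7 containers are required, but only 6 are allowed.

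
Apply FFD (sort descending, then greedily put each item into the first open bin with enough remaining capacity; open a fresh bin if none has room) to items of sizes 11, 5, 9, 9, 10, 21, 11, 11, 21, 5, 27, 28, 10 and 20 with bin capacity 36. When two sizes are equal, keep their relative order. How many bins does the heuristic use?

Sorted descending: 28, 27, 21, 21, 20, 11, 11, 11, 10, 10, 9, 9, 5, 5.
  28 → bin 1 (new)  [load 28/36]
  27 → bin 2 (new)  [load 27/36]
  21 → bin 3 (new)  [load 21/36]
  21 → bin 4 (new)  [load 21/36]
  20 → bin 5 (new)  [load 20/36]
  11 → bin 3  [load 32/36]
  11 → bin 4  [load 32/36]
  11 → bin 5  [load 31/36]
  10 → bin 6 (new)  [load 10/36]
  10 → bin 6  [load 20/36]
  9 → bin 2  [load 36/36]
  9 → bin 6  [load 29/36]
  5 → bin 1  [load 33/36]
  5 → bin 5  [load 36/36]
6 bins opened.

6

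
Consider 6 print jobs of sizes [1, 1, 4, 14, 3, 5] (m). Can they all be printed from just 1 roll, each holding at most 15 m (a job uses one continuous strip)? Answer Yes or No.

No

Total = 28 m; ⌈28/15⌉ = 2.
At least 2 paper rolls are required, but only 1 is allowed.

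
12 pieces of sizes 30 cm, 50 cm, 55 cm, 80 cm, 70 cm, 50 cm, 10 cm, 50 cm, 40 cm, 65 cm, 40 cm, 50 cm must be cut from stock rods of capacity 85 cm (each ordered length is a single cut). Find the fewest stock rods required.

Total = 80 + 70 + 65 + 55 + 50 + 50 + 50 + 50 + 40 + 40 + 30 + 10 = 590 cm.
Lower bound: ⌈590/85⌉ = 7 stock rods.
Also, 8 pieces each exceed 85/2 cm, and no two of those can share a stock rod, so at least 8 stock rods are needed.
A packing using 9 stock rods:
  stock rod 1: 80 = 80
  stock rod 2: 70 + 10 = 80
  stock rod 3: 65 = 65
  stock rod 4: 55 + 30 = 85
  stock rod 5: 50 = 50
  stock rod 6: 50 = 50
  stock rod 7: 50 = 50
  stock rod 8: 50 = 50
  stock rod 9: 40 + 40 = 80
No arrangement into 8 stock rods stays within capacity, so 9 is optimal.

9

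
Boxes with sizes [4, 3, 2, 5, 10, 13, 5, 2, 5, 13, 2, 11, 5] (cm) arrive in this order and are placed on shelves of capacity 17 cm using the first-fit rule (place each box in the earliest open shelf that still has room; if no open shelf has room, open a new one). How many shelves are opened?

  4 → shelf 1 (new)  [load 4/17]
  3 → shelf 1  [load 7/17]
  2 → shelf 1  [load 9/17]
  5 → shelf 1  [load 14/17]
  10 → shelf 2 (new)  [load 10/17]
  13 → shelf 3 (new)  [load 13/17]
  5 → shelf 2  [load 15/17]
  2 → shelf 1  [load 16/17]
  5 → shelf 4 (new)  [load 5/17]
  13 → shelf 5 (new)  [load 13/17]
  2 → shelf 2  [load 17/17]
  11 → shelf 4  [load 16/17]
  5 → shelf 6 (new)  [load 5/17]
6 shelves opened.

6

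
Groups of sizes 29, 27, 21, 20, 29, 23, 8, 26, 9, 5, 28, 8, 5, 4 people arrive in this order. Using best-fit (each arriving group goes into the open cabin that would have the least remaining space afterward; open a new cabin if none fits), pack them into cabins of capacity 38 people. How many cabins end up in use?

8

  29 → cabin 1 (new)  [load 29/38]
  27 → cabin 2 (new)  [load 27/38]
  21 → cabin 3 (new)  [load 21/38]
  20 → cabin 4 (new)  [load 20/38]
  29 → cabin 5 (new)  [load 29/38]
  23 → cabin 6 (new)  [load 23/38]
  8 → cabin 1  [load 37/38]
  26 → cabin 7 (new)  [load 26/38]
  9 → cabin 5  [load 38/38]
  5 → cabin 2  [load 32/38]
  28 → cabin 8 (new)  [load 28/38]
  8 → cabin 8  [load 36/38]
  5 → cabin 2  [load 37/38]
  4 → cabin 7  [load 30/38]
8 cabins opened.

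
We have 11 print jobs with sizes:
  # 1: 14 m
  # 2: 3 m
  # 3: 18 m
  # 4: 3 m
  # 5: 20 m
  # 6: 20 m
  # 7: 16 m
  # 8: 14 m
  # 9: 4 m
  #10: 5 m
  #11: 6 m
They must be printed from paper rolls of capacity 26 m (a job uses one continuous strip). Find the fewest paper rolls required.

6

Total = 20 + 20 + 18 + 16 + 14 + 14 + 6 + 5 + 4 + 3 + 3 = 123 m.
Lower bound: ⌈123/26⌉ = 5 paper rolls.
Also, 6 print jobs each exceed 13 m, and no two of those can share a roll, so at least 6 paper rolls are needed.
A packing using 6 paper rolls:
  roll 1: 20 + 6 = 26
  roll 2: 20 + 5 = 25
  roll 3: 18 + 4 + 3 = 25
  roll 4: 16 + 3 = 19
  roll 5: 14 = 14
  roll 6: 14 = 14
This matches the lower bound, so 6 is optimal.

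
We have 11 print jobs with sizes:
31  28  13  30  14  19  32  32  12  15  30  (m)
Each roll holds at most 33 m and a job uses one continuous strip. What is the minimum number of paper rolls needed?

Total = 32 + 32 + 31 + 30 + 30 + 28 + 19 + 15 + 14 + 13 + 12 = 256 m.
Lower bound: ⌈256/33⌉ = 8 paper rolls.
A packing using 9 paper rolls:
  roll 1: 32 = 32
  roll 2: 32 = 32
  roll 3: 31 = 31
  roll 4: 30 = 30
  roll 5: 30 = 30
  roll 6: 28 = 28
  roll 7: 19 + 14 = 33
  roll 8: 15 + 13 = 28
  roll 9: 12 = 12
No arrangement into 8 paper rolls stays within capacity, so 9 is optimal.

9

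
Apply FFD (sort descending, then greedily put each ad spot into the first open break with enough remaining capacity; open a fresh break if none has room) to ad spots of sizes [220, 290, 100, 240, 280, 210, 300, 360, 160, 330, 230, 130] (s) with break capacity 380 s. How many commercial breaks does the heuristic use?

9

Sorted descending: 360, 330, 300, 290, 280, 240, 230, 220, 210, 160, 130, 100.
  360 → break 1 (new)  [load 360/380]
  330 → break 2 (new)  [load 330/380]
  300 → break 3 (new)  [load 300/380]
  290 → break 4 (new)  [load 290/380]
  280 → break 5 (new)  [load 280/380]
  240 → break 6 (new)  [load 240/380]
  230 → break 7 (new)  [load 230/380]
  220 → break 8 (new)  [load 220/380]
  210 → break 9 (new)  [load 210/380]
  160 → break 8  [load 380/380]
  130 → break 6  [load 370/380]
  100 → break 5  [load 380/380]
9 commercial breaks opened.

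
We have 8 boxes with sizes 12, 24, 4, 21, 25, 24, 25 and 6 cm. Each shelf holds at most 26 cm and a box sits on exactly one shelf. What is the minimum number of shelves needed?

6

Total = 25 + 25 + 24 + 24 + 21 + 12 + 6 + 4 = 141 cm.
Lower bound: ⌈141/26⌉ = 6 shelves.
A packing using 6 shelves:
  shelf 1: 25 = 25
  shelf 2: 25 = 25
  shelf 3: 24 = 24
  shelf 4: 24 = 24
  shelf 5: 21 + 4 = 25
  shelf 6: 12 + 6 = 18
This matches the lower bound, so 6 is optimal.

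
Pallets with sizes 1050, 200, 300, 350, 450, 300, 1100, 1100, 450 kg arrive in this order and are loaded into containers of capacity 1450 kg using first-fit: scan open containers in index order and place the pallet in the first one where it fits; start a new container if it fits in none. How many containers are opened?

  1050 → container 1 (new)  [load 1050/1450]
  200 → container 1  [load 1250/1450]
  300 → container 2 (new)  [load 300/1450]
  350 → container 2  [load 650/1450]
  450 → container 2  [load 1100/1450]
  300 → container 2  [load 1400/1450]
  1100 → container 3 (new)  [load 1100/1450]
  1100 → container 4 (new)  [load 1100/1450]
  450 → container 5 (new)  [load 450/1450]
5 containers opened.

5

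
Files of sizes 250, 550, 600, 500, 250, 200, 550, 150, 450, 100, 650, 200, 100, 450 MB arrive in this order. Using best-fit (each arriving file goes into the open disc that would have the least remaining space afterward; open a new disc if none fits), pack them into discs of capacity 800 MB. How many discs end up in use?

  250 → disc 1 (new)  [load 250/800]
  550 → disc 1  [load 800/800]
  600 → disc 2 (new)  [load 600/800]
  500 → disc 3 (new)  [load 500/800]
  250 → disc 3  [load 750/800]
  200 → disc 2  [load 800/800]
  550 → disc 4 (new)  [load 550/800]
  150 → disc 4  [load 700/800]
  450 → disc 5 (new)  [load 450/800]
  100 → disc 4  [load 800/800]
  650 → disc 6 (new)  [load 650/800]
  200 → disc 5  [load 650/800]
  100 → disc 5  [load 750/800]
  450 → disc 7 (new)  [load 450/800]
7 discs opened.

7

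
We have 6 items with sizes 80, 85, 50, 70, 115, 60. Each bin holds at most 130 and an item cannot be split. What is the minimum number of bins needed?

4

Total = 115 + 85 + 80 + 70 + 60 + 50 = 460.
Lower bound: ⌈460/130⌉ = 4 bins.
A packing using 4 bins:
  bin 1: 115 = 115
  bin 2: 85 = 85
  bin 3: 80 + 50 = 130
  bin 4: 70 + 60 = 130
This matches the lower bound, so 4 is optimal.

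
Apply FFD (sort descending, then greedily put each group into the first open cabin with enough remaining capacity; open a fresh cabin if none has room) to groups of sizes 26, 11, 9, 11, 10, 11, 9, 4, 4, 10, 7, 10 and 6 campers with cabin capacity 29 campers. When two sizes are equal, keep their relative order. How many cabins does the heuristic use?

Sorted descending: 26, 11, 11, 11, 10, 10, 10, 9, 9, 7, 6, 4, 4.
  26 → cabin 1 (new)  [load 26/29]
  11 → cabin 2 (new)  [load 11/29]
  11 → cabin 2  [load 22/29]
  11 → cabin 3 (new)  [load 11/29]
  10 → cabin 3  [load 21/29]
  10 → cabin 4 (new)  [load 10/29]
  10 → cabin 4  [load 20/29]
  9 → cabin 4  [load 29/29]
  9 → cabin 5 (new)  [load 9/29]
  7 → cabin 2  [load 29/29]
  6 → cabin 3  [load 27/29]
  4 → cabin 5  [load 13/29]
  4 → cabin 5  [load 17/29]
5 cabins opened.

5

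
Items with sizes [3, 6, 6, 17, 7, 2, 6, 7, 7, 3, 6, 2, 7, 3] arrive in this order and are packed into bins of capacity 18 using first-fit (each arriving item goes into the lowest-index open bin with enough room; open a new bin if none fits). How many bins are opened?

5

  3 → bin 1 (new)  [load 3/18]
  6 → bin 1  [load 9/18]
  6 → bin 1  [load 15/18]
  17 → bin 2 (new)  [load 17/18]
  7 → bin 3 (new)  [load 7/18]
  2 → bin 1  [load 17/18]
  6 → bin 3  [load 13/18]
  7 → bin 4 (new)  [load 7/18]
  7 → bin 4  [load 14/18]
  3 → bin 3  [load 16/18]
  6 → bin 5 (new)  [load 6/18]
  2 → bin 3  [load 18/18]
  7 → bin 5  [load 13/18]
  3 → bin 4  [load 17/18]
5 bins opened.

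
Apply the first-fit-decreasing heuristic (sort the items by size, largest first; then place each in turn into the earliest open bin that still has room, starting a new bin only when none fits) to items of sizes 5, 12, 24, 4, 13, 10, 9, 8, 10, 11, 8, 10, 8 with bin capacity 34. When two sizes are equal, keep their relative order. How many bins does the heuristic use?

Sorted descending: 24, 13, 12, 11, 10, 10, 10, 9, 8, 8, 8, 5, 4.
  24 → bin 1 (new)  [load 24/34]
  13 → bin 2 (new)  [load 13/34]
  12 → bin 2  [load 25/34]
  11 → bin 3 (new)  [load 11/34]
  10 → bin 1  [load 34/34]
  10 → bin 3  [load 21/34]
  10 → bin 3  [load 31/34]
  9 → bin 2  [load 34/34]
  8 → bin 4 (new)  [load 8/34]
  8 → bin 4  [load 16/34]
  8 → bin 4  [load 24/34]
  5 → bin 4  [load 29/34]
  4 → bin 4  [load 33/34]
4 bins opened.

4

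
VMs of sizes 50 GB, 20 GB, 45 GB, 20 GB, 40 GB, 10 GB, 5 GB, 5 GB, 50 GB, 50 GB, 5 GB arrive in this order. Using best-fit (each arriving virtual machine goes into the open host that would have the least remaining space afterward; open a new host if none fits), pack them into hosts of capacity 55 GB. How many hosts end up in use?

  50 → host 1 (new)  [load 50/55]
  20 → host 2 (new)  [load 20/55]
  45 → host 3 (new)  [load 45/55]
  20 → host 2  [load 40/55]
  40 → host 4 (new)  [load 40/55]
  10 → host 3  [load 55/55]
  5 → host 1  [load 55/55]
  5 → host 2  [load 45/55]
  50 → host 5 (new)  [load 50/55]
  50 → host 6 (new)  [load 50/55]
  5 → host 5  [load 55/55]
6 hosts opened.

6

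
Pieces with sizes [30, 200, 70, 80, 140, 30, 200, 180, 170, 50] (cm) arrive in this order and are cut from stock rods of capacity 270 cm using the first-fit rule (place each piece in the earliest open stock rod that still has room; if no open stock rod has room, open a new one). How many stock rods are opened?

6

  30 → stock rod 1 (new)  [load 30/270]
  200 → stock rod 1  [load 230/270]
  70 → stock rod 2 (new)  [load 70/270]
  80 → stock rod 2  [load 150/270]
  140 → stock rod 3 (new)  [load 140/270]
  30 → stock rod 1  [load 260/270]
  200 → stock rod 4 (new)  [load 200/270]
  180 → stock rod 5 (new)  [load 180/270]
  170 → stock rod 6 (new)  [load 170/270]
  50 → stock rod 2  [load 200/270]
6 stock rods opened.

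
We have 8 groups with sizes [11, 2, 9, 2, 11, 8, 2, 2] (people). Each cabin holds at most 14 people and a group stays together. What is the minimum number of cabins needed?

Total = 11 + 11 + 9 + 8 + 2 + 2 + 2 + 2 = 47 people.
Lower bound: ⌈47/14⌉ = 4 cabins.
A packing using 4 cabins:
  cabin 1: 11 + 2 = 13
  cabin 2: 11 + 2 = 13
  cabin 3: 9 + 2 + 2 = 13
  cabin 4: 8 = 8
This matches the lower bound, so 4 is optimal.

4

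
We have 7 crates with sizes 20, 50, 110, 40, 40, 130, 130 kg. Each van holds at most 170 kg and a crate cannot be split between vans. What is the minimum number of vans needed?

Total = 130 + 130 + 110 + 50 + 40 + 40 + 20 = 520 kg.
Lower bound: ⌈520/170⌉ = 4 vans.
A packing using 4 vans:
  van 1: 130 + 40 = 170
  van 2: 130 + 40 = 170
  van 3: 110 + 50 = 160
  van 4: 20 = 20
This matches the lower bound, so 4 is optimal.

4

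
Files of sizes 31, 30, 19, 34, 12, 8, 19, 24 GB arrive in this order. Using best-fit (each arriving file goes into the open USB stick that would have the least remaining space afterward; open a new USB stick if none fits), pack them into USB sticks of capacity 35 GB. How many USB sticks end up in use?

6

  31 → USB stick 1 (new)  [load 31/35]
  30 → USB stick 2 (new)  [load 30/35]
  19 → USB stick 3 (new)  [load 19/35]
  34 → USB stick 4 (new)  [load 34/35]
  12 → USB stick 3  [load 31/35]
  8 → USB stick 5 (new)  [load 8/35]
  19 → USB stick 5  [load 27/35]
  24 → USB stick 6 (new)  [load 24/35]
6 USB sticks opened.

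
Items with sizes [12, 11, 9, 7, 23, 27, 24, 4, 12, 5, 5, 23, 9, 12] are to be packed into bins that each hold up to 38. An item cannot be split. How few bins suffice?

Total = 27 + 24 + 23 + 23 + 12 + 12 + 12 + 11 + 9 + 9 + 7 + 5 + 5 + 4 = 183.
Lower bound: ⌈183/38⌉ = 5 bins.
A packing using 5 bins:
  bin 1: 27 + 11 = 38
  bin 2: 24 + 12 = 36
  bin 3: 23 + 12 = 35
  bin 4: 23 + 9 + 5 = 37
  bin 5: 12 + 9 + 7 + 5 + 4 = 37
This matches the lower bound, so 5 is optimal.

5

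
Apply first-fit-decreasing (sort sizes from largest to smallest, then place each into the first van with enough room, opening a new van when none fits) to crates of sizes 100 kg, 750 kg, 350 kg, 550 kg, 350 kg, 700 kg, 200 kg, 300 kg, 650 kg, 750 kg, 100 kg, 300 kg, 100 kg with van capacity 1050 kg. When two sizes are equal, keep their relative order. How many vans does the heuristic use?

Sorted descending: 750, 750, 700, 650, 550, 350, 350, 300, 300, 200, 100, 100, 100.
  750 → van 1 (new)  [load 750/1050]
  750 → van 2 (new)  [load 750/1050]
  700 → van 3 (new)  [load 700/1050]
  650 → van 4 (new)  [load 650/1050]
  550 → van 5 (new)  [load 550/1050]
  350 → van 3  [load 1050/1050]
  350 → van 4  [load 1000/1050]
  300 → van 1  [load 1050/1050]
  300 → van 2  [load 1050/1050]
  200 → van 5  [load 750/1050]
  100 → van 5  [load 850/1050]
  100 → van 5  [load 950/1050]
  100 → van 5  [load 1050/1050]
5 vans opened.

5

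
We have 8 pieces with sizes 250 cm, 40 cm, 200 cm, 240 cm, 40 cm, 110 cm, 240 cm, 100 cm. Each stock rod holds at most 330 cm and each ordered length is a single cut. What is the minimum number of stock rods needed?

Total = 250 + 240 + 240 + 200 + 110 + 100 + 40 + 40 = 1220 cm.
Lower bound: ⌈1220/330⌉ = 4 stock rods.
A packing using 5 stock rods:
  stock rod 1: 250 + 40 + 40 = 330
  stock rod 2: 240 = 240
  stock rod 3: 240 = 240
  stock rod 4: 200 + 110 = 310
  stock rod 5: 100 = 100
No arrangement into 4 stock rods stays within capacity, so 5 is optimal.

5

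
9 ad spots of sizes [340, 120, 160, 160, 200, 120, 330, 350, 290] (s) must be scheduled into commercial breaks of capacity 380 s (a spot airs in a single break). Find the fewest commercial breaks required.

Total = 350 + 340 + 330 + 290 + 200 + 160 + 160 + 120 + 120 = 2070 s.
Lower bound: ⌈2070/380⌉ = 6 commercial breaks.
A packing using 7 commercial breaks:
  break 1: 350 = 350
  break 2: 340 = 340
  break 3: 330 = 330
  break 4: 290 = 290
  break 5: 200 + 160 = 360
  break 6: 160 + 120 = 280
  break 7: 120 = 120
No arrangement into 6 commercial breaks stays within capacity, so 7 is optimal.

7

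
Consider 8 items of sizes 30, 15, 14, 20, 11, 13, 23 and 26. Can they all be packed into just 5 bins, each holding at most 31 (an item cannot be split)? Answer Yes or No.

Total = 152; ⌈152/31⌉ = 5.
The bound of 5 does not rule out 5, but exhaustive search shows no assignment into 5 bins of capacity 31 exists — the minimum is 6.

No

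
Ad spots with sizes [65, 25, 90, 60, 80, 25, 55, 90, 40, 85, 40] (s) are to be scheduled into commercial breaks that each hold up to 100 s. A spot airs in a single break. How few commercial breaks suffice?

8

Total = 90 + 90 + 85 + 80 + 65 + 60 + 55 + 40 + 40 + 25 + 25 = 655 s.
Lower bound: ⌈655/100⌉ = 7 commercial breaks.
A packing using 8 commercial breaks:
  break 1: 90 = 90
  break 2: 90 = 90
  break 3: 85 = 85
  break 4: 80 = 80
  break 5: 65 + 25 = 90
  break 6: 60 + 40 = 100
  break 7: 55 + 40 = 95
  break 8: 25 = 25
No arrangement into 7 commercial breaks stays within capacity, so 8 is optimal.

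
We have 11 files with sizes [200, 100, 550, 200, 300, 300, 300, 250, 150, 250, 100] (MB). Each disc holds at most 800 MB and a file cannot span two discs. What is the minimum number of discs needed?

Total = 550 + 300 + 300 + 300 + 250 + 250 + 200 + 200 + 150 + 100 + 100 = 2700 MB.
Lower bound: ⌈2700/800⌉ = 4 discs.
A packing using 4 discs:
  disc 1: 550 + 250 = 800
  disc 2: 300 + 300 + 200 = 800
  disc 3: 300 + 250 + 200 = 750
  disc 4: 150 + 100 + 100 = 350
This matches the lower bound, so 4 is optimal.

4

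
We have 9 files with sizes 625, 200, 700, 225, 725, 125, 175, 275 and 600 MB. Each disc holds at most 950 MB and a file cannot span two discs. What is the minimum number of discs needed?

4

Total = 725 + 700 + 625 + 600 + 275 + 225 + 200 + 175 + 125 = 3650 MB.
Lower bound: ⌈3650/950⌉ = 4 discs.
A packing using 4 discs:
  disc 1: 725 + 225 = 950
  disc 2: 700 + 200 = 900
  disc 3: 625 + 275 = 900
  disc 4: 600 + 175 + 125 = 900
This matches the lower bound, so 4 is optimal.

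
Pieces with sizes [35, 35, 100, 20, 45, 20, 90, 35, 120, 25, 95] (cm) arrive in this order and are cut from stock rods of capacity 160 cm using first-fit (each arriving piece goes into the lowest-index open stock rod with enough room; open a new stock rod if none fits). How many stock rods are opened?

  35 → stock rod 1 (new)  [load 35/160]
  35 → stock rod 1  [load 70/160]
  100 → stock rod 2 (new)  [load 100/160]
  20 → stock rod 1  [load 90/160]
  45 → stock rod 1  [load 135/160]
  20 → stock rod 1  [load 155/160]
  90 → stock rod 3 (new)  [load 90/160]
  35 → stock rod 2  [load 135/160]
  120 → stock rod 4 (new)  [load 120/160]
  25 → stock rod 2  [load 160/160]
  95 → stock rod 5 (new)  [load 95/160]
5 stock rods opened.

5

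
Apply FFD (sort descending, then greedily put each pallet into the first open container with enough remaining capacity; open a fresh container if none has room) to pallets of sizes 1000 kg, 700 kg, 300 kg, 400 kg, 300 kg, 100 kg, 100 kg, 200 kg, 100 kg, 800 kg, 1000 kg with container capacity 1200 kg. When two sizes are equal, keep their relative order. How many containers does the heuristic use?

5

Sorted descending: 1000, 1000, 800, 700, 400, 300, 300, 200, 100, 100, 100.
  1000 → container 1 (new)  [load 1000/1200]
  1000 → container 2 (new)  [load 1000/1200]
  800 → container 3 (new)  [load 800/1200]
  700 → container 4 (new)  [load 700/1200]
  400 → container 3  [load 1200/1200]
  300 → container 4  [load 1000/1200]
  300 → container 5 (new)  [load 300/1200]
  200 → container 1  [load 1200/1200]
  100 → container 2  [load 1100/1200]
  100 → container 2  [load 1200/1200]
  100 → container 4  [load 1100/1200]
5 containers opened.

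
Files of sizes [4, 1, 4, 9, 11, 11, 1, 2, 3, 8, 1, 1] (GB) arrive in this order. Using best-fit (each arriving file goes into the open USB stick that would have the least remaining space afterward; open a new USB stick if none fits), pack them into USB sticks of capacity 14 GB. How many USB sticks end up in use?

5

  4 → USB stick 1 (new)  [load 4/14]
  1 → USB stick 1  [load 5/14]
  4 → USB stick 1  [load 9/14]
  9 → USB stick 2 (new)  [load 9/14]
  11 → USB stick 3 (new)  [load 11/14]
  11 → USB stick 4 (new)  [load 11/14]
  1 → USB stick 3  [load 12/14]
  2 → USB stick 3  [load 14/14]
  3 → USB stick 4  [load 14/14]
  8 → USB stick 5 (new)  [load 8/14]
  1 → USB stick 1  [load 10/14]
  1 → USB stick 1  [load 11/14]
5 USB sticks opened.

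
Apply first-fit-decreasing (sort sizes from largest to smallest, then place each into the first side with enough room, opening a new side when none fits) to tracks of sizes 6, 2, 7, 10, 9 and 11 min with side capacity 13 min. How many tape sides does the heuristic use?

4

Sorted descending: 11, 10, 9, 7, 6, 2.
  11 → side 1 (new)  [load 11/13]
  10 → side 2 (new)  [load 10/13]
  9 → side 3 (new)  [load 9/13]
  7 → side 4 (new)  [load 7/13]
  6 → side 4  [load 13/13]
  2 → side 1  [load 13/13]
4 tape sides opened.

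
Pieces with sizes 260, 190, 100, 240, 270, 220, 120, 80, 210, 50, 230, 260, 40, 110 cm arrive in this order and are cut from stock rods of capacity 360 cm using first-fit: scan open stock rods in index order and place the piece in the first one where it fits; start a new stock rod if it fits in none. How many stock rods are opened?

  260 → stock rod 1 (new)  [load 260/360]
  190 → stock rod 2 (new)  [load 190/360]
  100 → stock rod 1  [load 360/360]
  240 → stock rod 3 (new)  [load 240/360]
  270 → stock rod 4 (new)  [load 270/360]
  220 → stock rod 5 (new)  [load 220/360]
  120 → stock rod 2  [load 310/360]
  80 → stock rod 3  [load 320/360]
  210 → stock rod 6 (new)  [load 210/360]
  50 → stock rod 2  [load 360/360]
  230 → stock rod 7 (new)  [load 230/360]
  260 → stock rod 8 (new)  [load 260/360]
  40 → stock rod 3  [load 360/360]
  110 → stock rod 5  [load 330/360]
8 stock rods opened.

8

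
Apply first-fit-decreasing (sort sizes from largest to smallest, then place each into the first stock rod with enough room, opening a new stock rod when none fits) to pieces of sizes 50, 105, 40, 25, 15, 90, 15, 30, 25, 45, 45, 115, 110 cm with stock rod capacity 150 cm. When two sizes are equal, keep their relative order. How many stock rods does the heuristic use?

Sorted descending: 115, 110, 105, 90, 50, 45, 45, 40, 30, 25, 25, 15, 15.
  115 → stock rod 1 (new)  [load 115/150]
  110 → stock rod 2 (new)  [load 110/150]
  105 → stock rod 3 (new)  [load 105/150]
  90 → stock rod 4 (new)  [load 90/150]
  50 → stock rod 4  [load 140/150]
  45 → stock rod 3  [load 150/150]
  45 → stock rod 5 (new)  [load 45/150]
  40 → stock rod 2  [load 150/150]
  30 → stock rod 1  [load 145/150]
  25 → stock rod 5  [load 70/150]
  25 → stock rod 5  [load 95/150]
  15 → stock rod 5  [load 110/150]
  15 → stock rod 5  [load 125/150]
5 stock rods opened.

5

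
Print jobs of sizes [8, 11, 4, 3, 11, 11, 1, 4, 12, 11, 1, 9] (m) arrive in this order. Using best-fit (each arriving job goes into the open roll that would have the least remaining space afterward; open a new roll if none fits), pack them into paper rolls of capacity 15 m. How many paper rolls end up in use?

  8 → roll 1 (new)  [load 8/15]
  11 → roll 2 (new)  [load 11/15]
  4 → roll 2  [load 15/15]
  3 → roll 1  [load 11/15]
  11 → roll 3 (new)  [load 11/15]
  11 → roll 4 (new)  [load 11/15]
  1 → roll 1  [load 12/15]
  4 → roll 3  [load 15/15]
  12 → roll 5 (new)  [load 12/15]
  11 → roll 6 (new)  [load 11/15]
  1 → roll 1  [load 13/15]
  9 → roll 7 (new)  [load 9/15]
7 paper rolls opened.

7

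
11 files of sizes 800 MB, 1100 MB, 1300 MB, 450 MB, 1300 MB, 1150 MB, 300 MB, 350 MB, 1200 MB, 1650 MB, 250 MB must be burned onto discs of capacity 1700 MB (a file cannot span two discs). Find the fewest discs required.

Total = 1650 + 1300 + 1300 + 1200 + 1150 + 1100 + 800 + 450 + 350 + 300 + 250 = 9850 MB.
Lower bound: ⌈9850/1700⌉ = 6 discs.
A packing using 7 discs:
  disc 1: 1650 = 1650
  disc 2: 1300 + 350 = 1650
  disc 3: 1300 + 300 = 1600
  disc 4: 1200 + 450 = 1650
  disc 5: 1150 + 250 = 1400
  disc 6: 1100 = 1100
  disc 7: 800 = 800
No arrangement into 6 discs stays within capacity, so 7 is optimal.

7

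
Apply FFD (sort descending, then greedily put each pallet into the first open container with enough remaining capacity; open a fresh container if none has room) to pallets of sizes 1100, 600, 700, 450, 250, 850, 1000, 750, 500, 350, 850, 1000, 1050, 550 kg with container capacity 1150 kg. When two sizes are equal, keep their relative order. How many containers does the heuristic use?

10

Sorted descending: 1100, 1050, 1000, 1000, 850, 850, 750, 700, 600, 550, 500, 450, 350, 250.
  1100 → container 1 (new)  [load 1100/1150]
  1050 → container 2 (new)  [load 1050/1150]
  1000 → container 3 (new)  [load 1000/1150]
  1000 → container 4 (new)  [load 1000/1150]
  850 → container 5 (new)  [load 850/1150]
  850 → container 6 (new)  [load 850/1150]
  750 → container 7 (new)  [load 750/1150]
  700 → container 8 (new)  [load 700/1150]
  600 → container 9 (new)  [load 600/1150]
  550 → container 9  [load 1150/1150]
  500 → container 10 (new)  [load 500/1150]
  450 → container 8  [load 1150/1150]
  350 → container 7  [load 1100/1150]
  250 → container 5  [load 1100/1150]
10 containers opened.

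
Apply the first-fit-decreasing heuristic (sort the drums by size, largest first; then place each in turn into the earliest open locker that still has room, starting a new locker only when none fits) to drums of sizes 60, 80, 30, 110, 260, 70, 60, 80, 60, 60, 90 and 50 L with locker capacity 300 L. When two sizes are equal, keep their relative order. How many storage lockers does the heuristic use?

Sorted descending: 260, 110, 90, 80, 80, 70, 60, 60, 60, 60, 50, 30.
  260 → locker 1 (new)  [load 260/300]
  110 → locker 2 (new)  [load 110/300]
  90 → locker 2  [load 200/300]
  80 → locker 2  [load 280/300]
  80 → locker 3 (new)  [load 80/300]
  70 → locker 3  [load 150/300]
  60 → locker 3  [load 210/300]
  60 → locker 3  [load 270/300]
  60 → locker 4 (new)  [load 60/300]
  60 → locker 4  [load 120/300]
  50 → locker 4  [load 170/300]
  30 → locker 1  [load 290/300]
4 storage lockers opened.

4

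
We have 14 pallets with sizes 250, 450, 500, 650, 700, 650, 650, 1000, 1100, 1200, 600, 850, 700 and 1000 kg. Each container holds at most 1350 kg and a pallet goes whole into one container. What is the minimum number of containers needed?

9

Total = 1200 + 1100 + 1000 + 1000 + 850 + 700 + 700 + 650 + 650 + 650 + 600 + 500 + 450 + 250 = 10300 kg.
Lower bound: ⌈10300/1350⌉ = 8 containers.
A packing using 9 containers:
  container 1: 1200 = 1200
  container 2: 1100 + 250 = 1350
  container 3: 1000 = 1000
  container 4: 1000 = 1000
  container 5: 850 + 500 = 1350
  container 6: 700 + 650 = 1350
  container 7: 700 + 650 = 1350
  container 8: 650 + 600 = 1250
  container 9: 450 = 450
No arrangement into 8 containers stays within capacity, so 9 is optimal.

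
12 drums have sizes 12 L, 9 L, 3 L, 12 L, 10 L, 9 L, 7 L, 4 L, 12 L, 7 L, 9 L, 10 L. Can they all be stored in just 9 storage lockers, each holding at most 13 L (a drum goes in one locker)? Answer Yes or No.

No

Total = 104 L; ⌈104/13⌉ = 8.
10 drums each exceed half the capacity and cannot share a locker, forcing at least 10 storage lockers.
At least 10 storage lockers are required, but only 9 are allowed.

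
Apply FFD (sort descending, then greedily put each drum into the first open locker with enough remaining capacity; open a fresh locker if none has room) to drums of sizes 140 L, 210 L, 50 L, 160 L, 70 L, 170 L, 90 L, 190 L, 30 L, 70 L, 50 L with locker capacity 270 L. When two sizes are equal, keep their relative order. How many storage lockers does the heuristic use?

Sorted descending: 210, 190, 170, 160, 140, 90, 70, 70, 50, 50, 30.
  210 → locker 1 (new)  [load 210/270]
  190 → locker 2 (new)  [load 190/270]
  170 → locker 3 (new)  [load 170/270]
  160 → locker 4 (new)  [load 160/270]
  140 → locker 5 (new)  [load 140/270]
  90 → locker 3  [load 260/270]
  70 → locker 2  [load 260/270]
  70 → locker 4  [load 230/270]
  50 → locker 1  [load 260/270]
  50 → locker 5  [load 190/270]
  30 → locker 4  [load 260/270]
5 storage lockers opened.

5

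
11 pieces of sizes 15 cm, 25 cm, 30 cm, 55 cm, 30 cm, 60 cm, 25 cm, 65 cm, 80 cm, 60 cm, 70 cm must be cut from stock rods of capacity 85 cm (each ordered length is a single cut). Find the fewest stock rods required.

Total = 80 + 70 + 65 + 60 + 60 + 55 + 30 + 30 + 25 + 25 + 15 = 515 cm.
Lower bound: ⌈515/85⌉ = 7 stock rods.
A packing using 7 stock rods:
  stock rod 1: 80 = 80
  stock rod 2: 70 + 15 = 85
  stock rod 3: 65 = 65
  stock rod 4: 60 + 25 = 85
  stock rod 5: 60 + 25 = 85
  stock rod 6: 55 + 30 = 85
  stock rod 7: 30 = 30
This matches the lower bound, so 7 is optimal.

7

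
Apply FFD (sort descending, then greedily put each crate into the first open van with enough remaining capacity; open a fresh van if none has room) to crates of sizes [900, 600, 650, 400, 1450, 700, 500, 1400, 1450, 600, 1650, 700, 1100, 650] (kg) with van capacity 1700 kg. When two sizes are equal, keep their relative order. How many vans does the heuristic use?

Sorted descending: 1650, 1450, 1450, 1400, 1100, 900, 700, 700, 650, 650, 600, 600, 500, 400.
  1650 → van 1 (new)  [load 1650/1700]
  1450 → van 2 (new)  [load 1450/1700]
  1450 → van 3 (new)  [load 1450/1700]
  1400 → van 4 (new)  [load 1400/1700]
  1100 → van 5 (new)  [load 1100/1700]
  900 → van 6 (new)  [load 900/1700]
  700 → van 6  [load 1600/1700]
  700 → van 7 (new)  [load 700/1700]
  650 → van 7  [load 1350/1700]
  650 → van 8 (new)  [load 650/1700]
  600 → van 5  [load 1700/1700]
  600 → van 8  [load 1250/1700]
  500 → van 9 (new)  [load 500/1700]
  400 → van 8  [load 1650/1700]
9 vans opened.

9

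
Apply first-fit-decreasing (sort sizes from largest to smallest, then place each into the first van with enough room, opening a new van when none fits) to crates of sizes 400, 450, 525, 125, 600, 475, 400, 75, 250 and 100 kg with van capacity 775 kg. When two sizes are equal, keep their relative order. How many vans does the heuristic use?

6

Sorted descending: 600, 525, 475, 450, 400, 400, 250, 125, 100, 75.
  600 → van 1 (new)  [load 600/775]
  525 → van 2 (new)  [load 525/775]
  475 → van 3 (new)  [load 475/775]
  450 → van 4 (new)  [load 450/775]
  400 → van 5 (new)  [load 400/775]
  400 → van 6 (new)  [load 400/775]
  250 → van 2  [load 775/775]
  125 → van 1  [load 725/775]
  100 → van 3  [load 575/775]
  75 → van 3  [load 650/775]
6 vans opened.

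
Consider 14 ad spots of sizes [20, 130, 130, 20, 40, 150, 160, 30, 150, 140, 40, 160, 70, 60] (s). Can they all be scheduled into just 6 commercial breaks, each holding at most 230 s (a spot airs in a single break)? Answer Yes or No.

No

Total = 1300 s; ⌈1300/230⌉ = 6.
7 ad spots each exceed half the capacity and cannot share a break, forcing at least 7 commercial breaks.
At least 7 commercial breaks are required, but only 6 are allowed.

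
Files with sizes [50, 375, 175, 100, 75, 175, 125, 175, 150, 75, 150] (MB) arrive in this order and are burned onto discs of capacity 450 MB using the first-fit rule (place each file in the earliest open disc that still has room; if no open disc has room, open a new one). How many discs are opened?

4

  50 → disc 1 (new)  [load 50/450]
  375 → disc 1  [load 425/450]
  175 → disc 2 (new)  [load 175/450]
  100 → disc 2  [load 275/450]
  75 → disc 2  [load 350/450]
  175 → disc 3 (new)  [load 175/450]
  125 → disc 3  [load 300/450]
  175 → disc 4 (new)  [load 175/450]
  150 → disc 3  [load 450/450]
  75 → disc 2  [load 425/450]
  150 → disc 4  [load 325/450]
4 discs opened.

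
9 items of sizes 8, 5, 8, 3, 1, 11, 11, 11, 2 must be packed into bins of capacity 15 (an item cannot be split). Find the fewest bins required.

5

Total = 11 + 11 + 11 + 8 + 8 + 5 + 3 + 2 + 1 = 60.
Lower bound: ⌈60/15⌉ = 4 bins.
Also, 5 items each exceed 15/2, and no two of those can share a bin, so at least 5 bins are needed.
A packing using 5 bins:
  bin 1: 11 + 3 + 1 = 15
  bin 2: 11 + 2 = 13
  bin 3: 11 = 11
  bin 4: 8 + 5 = 13
  bin 5: 8 = 8
This matches the lower bound, so 5 is optimal.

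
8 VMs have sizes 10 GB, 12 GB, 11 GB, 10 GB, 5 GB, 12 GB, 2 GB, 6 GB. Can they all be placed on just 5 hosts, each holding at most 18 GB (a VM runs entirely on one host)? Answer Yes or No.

Yes

A valid assignment using 5 hosts:
  host 1: 12 + 6 = 18
  host 2: 12 + 5 = 17
  host 3: 11 + 2 = 13
  host 4: 10 = 10
  host 5: 10 = 10
Every load is within 18 GB, so 5 hosts suffice.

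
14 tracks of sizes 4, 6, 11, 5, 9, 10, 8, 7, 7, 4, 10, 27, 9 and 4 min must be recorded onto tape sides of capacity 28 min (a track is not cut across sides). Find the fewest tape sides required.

5

Total = 27 + 11 + 10 + 10 + 9 + 9 + 8 + 7 + 7 + 6 + 5 + 4 + 4 + 4 = 121 min.
Lower bound: ⌈121/28⌉ = 5 tape sides.
A packing using 5 tape sides:
  side 1: 27 = 27
  side 2: 11 + 10 + 7 = 28
  side 3: 10 + 9 + 9 = 28
  side 4: 8 + 7 + 6 + 5 = 26
  side 5: 4 + 4 + 4 = 12
This matches the lower bound, so 5 is optimal.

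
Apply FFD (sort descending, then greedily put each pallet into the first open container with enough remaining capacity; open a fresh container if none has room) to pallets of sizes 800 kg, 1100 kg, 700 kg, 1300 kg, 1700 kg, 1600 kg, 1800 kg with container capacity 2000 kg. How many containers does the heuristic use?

5

Sorted descending: 1800, 1700, 1600, 1300, 1100, 800, 700.
  1800 → container 1 (new)  [load 1800/2000]
  1700 → container 2 (new)  [load 1700/2000]
  1600 → container 3 (new)  [load 1600/2000]
  1300 → container 4 (new)  [load 1300/2000]
  1100 → container 5 (new)  [load 1100/2000]
  800 → container 5  [load 1900/2000]
  700 → container 4  [load 2000/2000]
5 containers opened.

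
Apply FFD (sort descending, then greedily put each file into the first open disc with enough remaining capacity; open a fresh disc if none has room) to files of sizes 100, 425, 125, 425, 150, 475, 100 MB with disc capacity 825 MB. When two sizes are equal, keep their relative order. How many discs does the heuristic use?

3

Sorted descending: 475, 425, 425, 150, 125, 100, 100.
  475 → disc 1 (new)  [load 475/825]
  425 → disc 2 (new)  [load 425/825]
  425 → disc 3 (new)  [load 425/825]
  150 → disc 1  [load 625/825]
  125 → disc 1  [load 750/825]
  100 → disc 2  [load 525/825]
  100 → disc 2  [load 625/825]
3 discs opened.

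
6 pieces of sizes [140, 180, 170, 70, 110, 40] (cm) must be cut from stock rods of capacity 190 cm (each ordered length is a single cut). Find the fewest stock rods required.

Total = 180 + 170 + 140 + 110 + 70 + 40 = 710 cm.
Lower bound: ⌈710/190⌉ = 4 stock rods.
A packing using 4 stock rods:
  stock rod 1: 180 = 180
  stock rod 2: 170 = 170
  stock rod 3: 140 + 40 = 180
  stock rod 4: 110 + 70 = 180
This matches the lower bound, so 4 is optimal.

4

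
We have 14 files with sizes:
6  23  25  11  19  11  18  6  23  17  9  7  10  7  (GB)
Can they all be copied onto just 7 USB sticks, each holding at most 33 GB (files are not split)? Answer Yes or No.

A valid assignment using 7 USB sticks:
  USB stick 1: 25 + 7 = 32
  USB stick 2: 23 + 10 = 33
  USB stick 3: 23 + 9 = 32
  USB stick 4: 19 + 11 = 30
  USB stick 5: 18 + 11 = 29
  USB stick 6: 17 + 7 + 6 = 30
  USB stick 7: 6 = 6
Every load is within 33 GB, so 7 USB sticks suffice.

Yes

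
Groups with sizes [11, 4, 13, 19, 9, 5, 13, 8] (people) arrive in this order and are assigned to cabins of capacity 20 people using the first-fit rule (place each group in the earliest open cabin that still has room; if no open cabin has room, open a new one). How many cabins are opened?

5

  11 → cabin 1 (new)  [load 11/20]
  4 → cabin 1  [load 15/20]
  13 → cabin 2 (new)  [load 13/20]
  19 → cabin 3 (new)  [load 19/20]
  9 → cabin 4 (new)  [load 9/20]
  5 → cabin 1  [load 20/20]
  13 → cabin 5 (new)  [load 13/20]
  8 → cabin 4  [load 17/20]
5 cabins opened.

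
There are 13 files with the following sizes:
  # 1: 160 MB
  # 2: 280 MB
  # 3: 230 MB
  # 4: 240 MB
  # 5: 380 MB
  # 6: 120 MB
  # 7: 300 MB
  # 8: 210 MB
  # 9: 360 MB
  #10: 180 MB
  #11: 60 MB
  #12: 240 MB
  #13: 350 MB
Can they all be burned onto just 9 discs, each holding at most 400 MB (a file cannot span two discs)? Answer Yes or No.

A valid assignment using 9 discs:
  disc 1: 380 = 380
  disc 2: 360 = 360
  disc 3: 350 = 350
  disc 4: 300 + 60 = 360
  disc 5: 280 + 120 = 400
  disc 6: 240 + 160 = 400
  disc 7: 240 = 240
  disc 8: 230 = 230
  disc 9: 210 + 180 = 390
Every load is within 400 MB, so 9 discs suffice.

Yes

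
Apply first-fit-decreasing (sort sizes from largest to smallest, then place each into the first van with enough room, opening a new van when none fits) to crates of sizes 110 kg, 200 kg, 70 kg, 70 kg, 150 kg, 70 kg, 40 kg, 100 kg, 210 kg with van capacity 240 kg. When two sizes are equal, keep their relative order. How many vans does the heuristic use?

Sorted descending: 210, 200, 150, 110, 100, 70, 70, 70, 40.
  210 → van 1 (new)  [load 210/240]
  200 → van 2 (new)  [load 200/240]
  150 → van 3 (new)  [load 150/240]
  110 → van 4 (new)  [load 110/240]
  100 → van 4  [load 210/240]
  70 → van 3  [load 220/240]
  70 → van 5 (new)  [load 70/240]
  70 → van 5  [load 140/240]
  40 → van 2  [load 240/240]
5 vans opened.

5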